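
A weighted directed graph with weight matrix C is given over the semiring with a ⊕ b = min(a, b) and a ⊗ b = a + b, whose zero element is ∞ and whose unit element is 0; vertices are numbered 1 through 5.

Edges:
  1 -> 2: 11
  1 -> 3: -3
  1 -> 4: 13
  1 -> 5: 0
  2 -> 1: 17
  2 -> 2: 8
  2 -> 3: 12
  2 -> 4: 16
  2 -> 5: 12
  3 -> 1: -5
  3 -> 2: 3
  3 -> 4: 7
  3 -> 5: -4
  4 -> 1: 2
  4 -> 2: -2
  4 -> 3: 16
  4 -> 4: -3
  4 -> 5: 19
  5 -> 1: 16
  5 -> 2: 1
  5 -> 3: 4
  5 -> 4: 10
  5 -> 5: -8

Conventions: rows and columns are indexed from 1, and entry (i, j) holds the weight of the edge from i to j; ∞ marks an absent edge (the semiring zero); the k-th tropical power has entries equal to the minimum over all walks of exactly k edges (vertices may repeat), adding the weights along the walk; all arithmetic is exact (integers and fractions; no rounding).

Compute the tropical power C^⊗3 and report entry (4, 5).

C^⊗2:
  [-8, 0, 4, 4, -8]
  [7, 13, 14, 13, 4]
  [9, -3, -8, 4, -12]
  [-1, -5, -1, -6, 2]
  [-1, -7, -4, 2, -16]
C^⊗3:
  [-1, -7, -11, 1, -16]
  [9, 5, 4, 10, -4]
  [-13, -11, -8, -2, -20]
  [-6, -8, -4, -9, -6]
  [-9, -15, -12, -6, -24]
Key observation: the optimum is the walk 4->1->5->5, with weight 2 + 0 + (-8) = -6.
Optimal value attained by: walk 4->1->5->5.
Answer: (C^⊗3)[4][5] = -6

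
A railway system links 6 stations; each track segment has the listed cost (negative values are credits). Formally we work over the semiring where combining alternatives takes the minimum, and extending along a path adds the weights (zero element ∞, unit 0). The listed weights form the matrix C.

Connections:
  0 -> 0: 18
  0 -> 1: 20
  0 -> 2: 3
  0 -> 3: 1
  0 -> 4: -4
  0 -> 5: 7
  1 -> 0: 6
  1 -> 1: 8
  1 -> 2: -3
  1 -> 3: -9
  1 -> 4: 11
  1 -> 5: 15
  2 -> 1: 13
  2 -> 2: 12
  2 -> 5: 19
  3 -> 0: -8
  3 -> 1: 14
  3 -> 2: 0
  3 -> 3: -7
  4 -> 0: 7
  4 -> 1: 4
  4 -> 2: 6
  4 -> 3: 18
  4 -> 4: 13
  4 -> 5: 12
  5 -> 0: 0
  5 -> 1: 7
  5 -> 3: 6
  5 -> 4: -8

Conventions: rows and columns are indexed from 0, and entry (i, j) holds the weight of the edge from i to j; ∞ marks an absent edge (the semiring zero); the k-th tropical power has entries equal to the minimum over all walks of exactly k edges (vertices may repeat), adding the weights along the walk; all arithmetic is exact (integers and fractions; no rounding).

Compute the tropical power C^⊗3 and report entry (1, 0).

C^⊗2:
  [-7, 0, 1, -6, -1, 8]
  [-17, 5, -9, -16, 2, 13]
  [19, 21, 10, 4, 11, 28]
  [-15, 7, -7, -14, -12, -1]
  [10, 12, 1, -5, 3, 14]
  [-2, -4, -2, -2, -4, 4]
C^⊗3:
  [-14, 3, -6, -13, -11, 0]
  [-24, -2, -16, -23, -21, -10]
  [-4, 15, 4, -3, 15, 23]
  [-22, -8, -14, -21, -19, -8]
  [-13, 7, -5, -12, 6, 15]
  [-10, 0, -7, -13, -6, 5]
Key observation: the optimum is the walk 1->3->3->0, with weight (-9) + (-7) + (-8) = -24.
Optimal value attained by: walk 1->3->3->0.
Answer: (C^⊗3)[1][0] = -24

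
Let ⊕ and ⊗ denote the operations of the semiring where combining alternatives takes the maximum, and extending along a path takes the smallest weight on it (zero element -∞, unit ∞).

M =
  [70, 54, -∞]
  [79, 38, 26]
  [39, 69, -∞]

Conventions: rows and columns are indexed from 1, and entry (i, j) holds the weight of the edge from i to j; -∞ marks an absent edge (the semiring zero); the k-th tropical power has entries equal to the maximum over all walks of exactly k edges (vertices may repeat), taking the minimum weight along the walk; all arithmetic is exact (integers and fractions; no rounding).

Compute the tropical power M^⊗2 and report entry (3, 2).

M^⊗2:
  [70, 54, 26]
  [70, 54, 26]
  [69, 39, 26]
Key observation: the optimum is the walk 3->1->2, with weight 39 min 54 = 39.
Optimal value attained by: walk 3->1->2.
Answer: (M^⊗2)[3][2] = 39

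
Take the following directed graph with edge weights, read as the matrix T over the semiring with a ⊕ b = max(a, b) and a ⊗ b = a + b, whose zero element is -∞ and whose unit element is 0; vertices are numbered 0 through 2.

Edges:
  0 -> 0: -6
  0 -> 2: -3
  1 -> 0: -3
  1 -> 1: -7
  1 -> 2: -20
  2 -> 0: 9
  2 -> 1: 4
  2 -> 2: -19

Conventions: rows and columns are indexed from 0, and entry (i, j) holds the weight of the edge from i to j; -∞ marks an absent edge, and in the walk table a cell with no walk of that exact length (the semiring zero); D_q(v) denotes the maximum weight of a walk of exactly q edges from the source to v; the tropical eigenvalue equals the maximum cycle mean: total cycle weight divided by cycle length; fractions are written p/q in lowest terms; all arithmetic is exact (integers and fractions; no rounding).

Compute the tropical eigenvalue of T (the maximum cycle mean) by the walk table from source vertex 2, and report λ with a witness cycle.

q=0: [-∞, -∞, 0]
q=1: [9, 4, -19]
q=2: [3, -3, 6]
q=3: [15, 10, 0]
Optimal cycle mean attained by: cycle 0->2->0, total (-3) + 9, length 2.
Answer: λ = 3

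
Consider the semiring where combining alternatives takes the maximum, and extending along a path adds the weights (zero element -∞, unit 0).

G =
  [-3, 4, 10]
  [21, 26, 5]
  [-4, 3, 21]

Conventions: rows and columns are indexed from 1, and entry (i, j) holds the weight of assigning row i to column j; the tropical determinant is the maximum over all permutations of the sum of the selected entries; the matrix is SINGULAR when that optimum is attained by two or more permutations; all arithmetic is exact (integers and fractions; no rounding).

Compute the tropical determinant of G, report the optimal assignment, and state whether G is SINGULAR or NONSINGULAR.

σ = (1, 2, 3): (-3) + 26 + 21 = 44
σ = (1, 3, 2): (-3) + 5 + 3 = 5
σ = (2, 1, 3): 4 + 21 + 21 = 46
σ = (2, 3, 1): 4 + 5 + (-4) = 5
σ = (3, 1, 2): 10 + 21 + 3 = 34
σ = (3, 2, 1): 10 + 26 + (-4) = 32
Optimal value attained by: σ = (2, 1, 3).
Answer: det⊕(G) = 46; verdict: NONSINGULAR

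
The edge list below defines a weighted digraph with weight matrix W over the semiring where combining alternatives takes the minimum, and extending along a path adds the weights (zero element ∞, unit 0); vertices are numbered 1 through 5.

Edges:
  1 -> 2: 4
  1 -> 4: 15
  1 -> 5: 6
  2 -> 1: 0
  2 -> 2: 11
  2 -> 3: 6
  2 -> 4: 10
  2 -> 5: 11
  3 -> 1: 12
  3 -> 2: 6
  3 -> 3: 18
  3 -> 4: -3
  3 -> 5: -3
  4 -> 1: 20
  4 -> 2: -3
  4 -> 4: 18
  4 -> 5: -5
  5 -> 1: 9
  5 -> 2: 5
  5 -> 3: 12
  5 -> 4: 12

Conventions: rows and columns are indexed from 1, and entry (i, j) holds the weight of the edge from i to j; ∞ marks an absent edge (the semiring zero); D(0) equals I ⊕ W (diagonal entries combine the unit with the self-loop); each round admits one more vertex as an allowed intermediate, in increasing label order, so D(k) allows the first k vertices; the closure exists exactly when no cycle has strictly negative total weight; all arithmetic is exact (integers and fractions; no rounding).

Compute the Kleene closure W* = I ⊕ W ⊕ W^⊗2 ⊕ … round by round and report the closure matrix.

D(0):
  [0, 4, ∞, 15, 6]
  [0, 0, 6, 10, 11]
  [12, 6, 0, -3, -3]
  [20, -3, ∞, 0, -5]
  [9, 5, 12, 12, 0]
D(1):
  [0, 4, ∞, 15, 6]
  [0, 0, 6, 10, 6]
  [12, 6, 0, -3, -3]
  [20, -3, ∞, 0, -5]
  [9, 5, 12, 12, 0]
D(2):
  [0, 4, 10, 14, 6]
  [0, 0, 6, 10, 6]
  [6, 6, 0, -3, -3]
  [-3, -3, 3, 0, -5]
  [5, 5, 11, 12, 0]
D(3):
  [0, 4, 10, 7, 6]
  [0, 0, 6, 3, 3]
  [6, 6, 0, -3, -3]
  [-3, -3, 3, 0, -5]
  [5, 5, 11, 8, 0]
D(4):
  [0, 4, 10, 7, 2]
  [0, 0, 6, 3, -2]
  [-6, -6, 0, -3, -8]
  [-3, -3, 3, 0, -5]
  [5, 5, 11, 8, 0]
D(5):
  [0, 4, 10, 7, 2]
  [0, 0, 6, 3, -2]
  [-6, -6, 0, -3, -8]
  [-3, -3, 3, 0, -5]
  [5, 5, 11, 8, 0]
Answer: W* = [[0, 4, 10, 7, 2], [0, 0, 6, 3, -2], [-6, -6, 0, -3, -8], [-3, -3, 3, 0, -5], [5, 5, 11, 8, 0]]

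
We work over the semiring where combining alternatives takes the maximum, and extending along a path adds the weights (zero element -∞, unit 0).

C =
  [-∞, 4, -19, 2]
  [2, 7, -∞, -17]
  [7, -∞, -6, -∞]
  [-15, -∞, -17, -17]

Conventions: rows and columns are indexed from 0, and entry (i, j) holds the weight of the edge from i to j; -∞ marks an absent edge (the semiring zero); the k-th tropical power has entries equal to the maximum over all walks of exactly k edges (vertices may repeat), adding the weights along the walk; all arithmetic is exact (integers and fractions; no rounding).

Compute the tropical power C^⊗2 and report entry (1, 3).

C^⊗2:
  [6, 11, -15, -13]
  [9, 14, -17, 4]
  [1, 11, -12, 9]
  [-10, -11, -23, -13]
Key observation: the optimum is the walk 1->0->3, with weight 2 + 2 = 4.
Optimal value attained by: walk 1->0->3.
Answer: (C^⊗2)[1][3] = 4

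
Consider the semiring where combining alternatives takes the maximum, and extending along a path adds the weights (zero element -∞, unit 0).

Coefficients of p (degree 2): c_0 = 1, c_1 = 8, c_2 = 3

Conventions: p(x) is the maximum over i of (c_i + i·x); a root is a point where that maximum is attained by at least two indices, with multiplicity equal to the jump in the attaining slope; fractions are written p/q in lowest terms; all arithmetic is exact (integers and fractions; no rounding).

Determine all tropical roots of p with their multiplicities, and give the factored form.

hull edge (i=0, c=1) to (i=1, c=8): slope 7, span 1
hull edge (i=1, c=8) to (i=2, c=3): slope -5, span 1
Factored form: p(x) = 3 ⊗ (x ⊕ (-7)) ⊗ (x ⊕ 5)
Answer: roots = -7 (mult 1), 5 (mult 1)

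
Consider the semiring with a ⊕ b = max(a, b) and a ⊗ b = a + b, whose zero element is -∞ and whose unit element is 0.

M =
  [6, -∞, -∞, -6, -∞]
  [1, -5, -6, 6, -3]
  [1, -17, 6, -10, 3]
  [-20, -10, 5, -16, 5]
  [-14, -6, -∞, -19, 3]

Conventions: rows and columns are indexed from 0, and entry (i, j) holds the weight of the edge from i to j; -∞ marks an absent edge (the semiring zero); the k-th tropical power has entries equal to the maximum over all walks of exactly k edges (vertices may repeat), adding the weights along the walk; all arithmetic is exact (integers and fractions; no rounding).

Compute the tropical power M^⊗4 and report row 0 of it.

M^⊗2:
  [12, -16, -1, 0, -1]
  [7, -4, 11, 1, 11]
  [7, -3, 12, -4, 9]
  [6, -1, 11, -4, 8]
  [-5, -3, -12, 0, 6]
M^⊗3:
  [18, -7, 5, 6, 5]
  [13, 5, 17, 2, 14]
  [13, 3, 18, 3, 15]
  [12, 2, 17, 5, 14]
  [1, 0, 5, 3, 9]
M^⊗4:
  [24, -1, 11, 12, 11]
  [19, 8, 23, 11, 20]
  [19, 9, 24, 9, 21]
  [18, 8, 23, 8, 20]
  [7, 3, 11, 6, 12]
Answer: row 0 of M^⊗4 = [24, -1, 11, 12, 11]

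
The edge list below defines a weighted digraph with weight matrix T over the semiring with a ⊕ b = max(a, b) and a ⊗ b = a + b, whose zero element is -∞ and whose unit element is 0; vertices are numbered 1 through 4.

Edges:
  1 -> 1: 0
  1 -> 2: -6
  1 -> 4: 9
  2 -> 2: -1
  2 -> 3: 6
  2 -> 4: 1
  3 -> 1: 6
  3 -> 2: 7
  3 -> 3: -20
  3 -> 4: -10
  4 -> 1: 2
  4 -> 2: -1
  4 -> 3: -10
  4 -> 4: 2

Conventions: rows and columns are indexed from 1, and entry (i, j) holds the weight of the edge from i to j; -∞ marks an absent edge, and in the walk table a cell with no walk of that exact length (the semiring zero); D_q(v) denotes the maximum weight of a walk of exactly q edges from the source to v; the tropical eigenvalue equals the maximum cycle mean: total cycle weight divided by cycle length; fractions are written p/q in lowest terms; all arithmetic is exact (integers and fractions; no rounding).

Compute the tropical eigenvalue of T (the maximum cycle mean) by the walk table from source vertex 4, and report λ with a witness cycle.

q=0: [-∞, -∞, -∞, 0]
q=1: [2, -1, -10, 2]
q=2: [4, 1, 5, 11]
q=3: [13, 12, 7, 13]
q=4: [15, 14, 18, 22]
Optimal cycle mean attained by: cycle 2->3->2, total 6 + 7, length 2.
Answer: λ = 13/2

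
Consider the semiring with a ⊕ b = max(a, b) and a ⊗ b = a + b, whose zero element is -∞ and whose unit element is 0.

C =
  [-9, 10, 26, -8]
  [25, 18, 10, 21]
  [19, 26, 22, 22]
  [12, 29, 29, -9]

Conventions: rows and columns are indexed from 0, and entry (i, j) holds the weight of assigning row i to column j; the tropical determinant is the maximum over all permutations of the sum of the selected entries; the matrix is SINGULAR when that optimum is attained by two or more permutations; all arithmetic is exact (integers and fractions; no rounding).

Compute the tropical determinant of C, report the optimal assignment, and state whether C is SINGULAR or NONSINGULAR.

σ = (0, 1, 2, 3): (-9) + 18 + 22 + (-9) = 22
σ = (0, 1, 3, 2): (-9) + 18 + 22 + 29 = 60
σ = (0, 2, 1, 3): (-9) + 10 + 26 + (-9) = 18
σ = (0, 2, 3, 1): (-9) + 10 + 22 + 29 = 52
σ = (0, 3, 1, 2): (-9) + 21 + 26 + 29 = 67
σ = (0, 3, 2, 1): (-9) + 21 + 22 + 29 = 63
σ = (1, 0, 2, 3): 10 + 25 + 22 + (-9) = 48
σ = (1, 0, 3, 2): 10 + 25 + 22 + 29 = 86
σ = (1, 2, 0, 3): 10 + 10 + 19 + (-9) = 30
σ = (1, 2, 3, 0): 10 + 10 + 22 + 12 = 54
σ = (1, 3, 0, 2): 10 + 21 + 19 + 29 = 79
σ = (1, 3, 2, 0): 10 + 21 + 22 + 12 = 65
σ = (2, 0, 1, 3): 26 + 25 + 26 + (-9) = 68
σ = (2, 0, 3, 1): 26 + 25 + 22 + 29 = 102
σ = (2, 1, 0, 3): 26 + 18 + 19 + (-9) = 54
σ = (2, 1, 3, 0): 26 + 18 + 22 + 12 = 78
σ = (2, 3, 0, 1): 26 + 21 + 19 + 29 = 95
σ = (2, 3, 1, 0): 26 + 21 + 26 + 12 = 85
σ = (3, 0, 1, 2): (-8) + 25 + 26 + 29 = 72
σ = (3, 0, 2, 1): (-8) + 25 + 22 + 29 = 68
σ = (3, 1, 0, 2): (-8) + 18 + 19 + 29 = 58
σ = (3, 1, 2, 0): (-8) + 18 + 22 + 12 = 44
σ = (3, 2, 0, 1): (-8) + 10 + 19 + 29 = 50
σ = (3, 2, 1, 0): (-8) + 10 + 26 + 12 = 40
Optimal value attained by: σ = (2, 0, 3, 1).
Answer: det⊕(C) = 102; verdict: NONSINGULAR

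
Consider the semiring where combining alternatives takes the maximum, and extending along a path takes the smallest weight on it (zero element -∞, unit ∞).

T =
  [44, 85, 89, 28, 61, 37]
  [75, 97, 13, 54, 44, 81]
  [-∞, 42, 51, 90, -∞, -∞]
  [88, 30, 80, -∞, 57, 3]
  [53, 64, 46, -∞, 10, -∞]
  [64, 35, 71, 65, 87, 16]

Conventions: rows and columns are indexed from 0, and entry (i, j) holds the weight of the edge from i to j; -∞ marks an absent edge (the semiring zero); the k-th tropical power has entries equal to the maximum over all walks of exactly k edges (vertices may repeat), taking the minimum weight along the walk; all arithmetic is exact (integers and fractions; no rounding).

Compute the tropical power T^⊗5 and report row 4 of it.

T^⊗2:
  [75, 85, 51, 89, 44, 81]
  [75, 97, 75, 65, 81, 81]
  [88, 42, 80, 51, 57, 42]
  [53, 85, 88, 80, 61, 37]
  [64, 64, 53, 54, 53, 64]
  [65, 64, 65, 71, 61, 37]
T^⊗3:
  [88, 85, 80, 65, 81, 81]
  [75, 97, 75, 75, 81, 81]
  [53, 85, 88, 80, 61, 42]
  [80, 85, 80, 88, 57, 81]
  [64, 64, 64, 64, 64, 64]
  [71, 65, 71, 65, 61, 64]
T^⊗4:
  [75, 85, 88, 80, 81, 81]
  [75, 97, 75, 75, 81, 81]
  [80, 85, 80, 88, 57, 81]
  [88, 85, 80, 80, 81, 81]
  [64, 64, 64, 64, 64, 64]
  [65, 71, 71, 71, 64, 65]
T^⊗5:
  [80, 85, 80, 88, 81, 81]
  [75, 97, 75, 75, 81, 81]
  [88, 85, 80, 80, 81, 81]
  [80, 85, 88, 80, 81, 81]
  [64, 64, 64, 64, 64, 64]
  [71, 71, 71, 71, 65, 71]
Answer: row 4 of T^⊗5 = [64, 64, 64, 64, 64, 64]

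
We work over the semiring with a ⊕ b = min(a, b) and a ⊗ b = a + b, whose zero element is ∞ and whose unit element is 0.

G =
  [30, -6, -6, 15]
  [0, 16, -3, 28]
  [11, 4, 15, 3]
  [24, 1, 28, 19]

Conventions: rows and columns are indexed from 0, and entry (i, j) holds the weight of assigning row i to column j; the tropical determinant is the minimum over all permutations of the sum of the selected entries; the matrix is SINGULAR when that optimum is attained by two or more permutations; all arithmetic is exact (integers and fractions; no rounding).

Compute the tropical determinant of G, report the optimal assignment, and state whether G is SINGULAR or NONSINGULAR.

σ = (0, 1, 2, 3): 30 + 16 + 15 + 19 = 80
σ = (0, 1, 3, 2): 30 + 16 + 3 + 28 = 77
σ = (0, 2, 1, 3): 30 + (-3) + 4 + 19 = 50
σ = (0, 2, 3, 1): 30 + (-3) + 3 + 1 = 31
σ = (0, 3, 1, 2): 30 + 28 + 4 + 28 = 90
σ = (0, 3, 2, 1): 30 + 28 + 15 + 1 = 74
σ = (1, 0, 2, 3): (-6) + 0 + 15 + 19 = 28
σ = (1, 0, 3, 2): (-6) + 0 + 3 + 28 = 25
σ = (1, 2, 0, 3): (-6) + (-3) + 11 + 19 = 21
σ = (1, 2, 3, 0): (-6) + (-3) + 3 + 24 = 18
σ = (1, 3, 0, 2): (-6) + 28 + 11 + 28 = 61
σ = (1, 3, 2, 0): (-6) + 28 + 15 + 24 = 61
σ = (2, 0, 1, 3): (-6) + 0 + 4 + 19 = 17
σ = (2, 0, 3, 1): (-6) + 0 + 3 + 1 = -2
σ = (2, 1, 0, 3): (-6) + 16 + 11 + 19 = 40
σ = (2, 1, 3, 0): (-6) + 16 + 3 + 24 = 37
σ = (2, 3, 0, 1): (-6) + 28 + 11 + 1 = 34
σ = (2, 3, 1, 0): (-6) + 28 + 4 + 24 = 50
σ = (3, 0, 1, 2): 15 + 0 + 4 + 28 = 47
σ = (3, 0, 2, 1): 15 + 0 + 15 + 1 = 31
σ = (3, 1, 0, 2): 15 + 16 + 11 + 28 = 70
σ = (3, 1, 2, 0): 15 + 16 + 15 + 24 = 70
σ = (3, 2, 0, 1): 15 + (-3) + 11 + 1 = 24
σ = (3, 2, 1, 0): 15 + (-3) + 4 + 24 = 40
Optimal value attained by: σ = (2, 0, 3, 1).
Answer: det⊕(G) = -2; verdict: NONSINGULAR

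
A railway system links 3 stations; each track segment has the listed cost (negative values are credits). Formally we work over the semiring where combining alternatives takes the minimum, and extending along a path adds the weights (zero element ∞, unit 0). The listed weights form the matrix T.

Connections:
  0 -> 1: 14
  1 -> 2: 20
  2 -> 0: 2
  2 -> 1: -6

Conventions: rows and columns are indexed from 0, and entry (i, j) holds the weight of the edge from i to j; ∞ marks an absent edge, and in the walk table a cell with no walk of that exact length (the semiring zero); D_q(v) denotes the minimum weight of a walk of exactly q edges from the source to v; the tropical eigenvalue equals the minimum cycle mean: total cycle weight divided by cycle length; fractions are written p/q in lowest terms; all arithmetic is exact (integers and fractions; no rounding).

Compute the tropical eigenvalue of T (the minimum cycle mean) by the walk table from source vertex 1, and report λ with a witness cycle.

q=0: [∞, 0, ∞]
q=1: [∞, ∞, 20]
q=2: [22, 14, ∞]
q=3: [∞, 36, 34]
Optimal cycle mean attained by: cycle 1->2->1, total 20 + (-6), length 2.
Answer: λ = 7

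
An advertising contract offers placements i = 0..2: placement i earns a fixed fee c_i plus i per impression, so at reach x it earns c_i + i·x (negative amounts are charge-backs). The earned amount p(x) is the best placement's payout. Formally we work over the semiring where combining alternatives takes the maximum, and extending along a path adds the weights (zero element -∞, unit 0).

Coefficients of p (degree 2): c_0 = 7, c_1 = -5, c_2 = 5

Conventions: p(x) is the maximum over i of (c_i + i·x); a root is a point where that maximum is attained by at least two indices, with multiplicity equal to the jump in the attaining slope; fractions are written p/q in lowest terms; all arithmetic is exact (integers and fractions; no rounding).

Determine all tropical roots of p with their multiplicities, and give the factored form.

hull edge (i=0, c=7) to (i=2, c=5): slope -1, span 2
Factored form: p(x) = 5 ⊗ (x ⊕ 1) ⊗ (x ⊕ 1)
Answer: roots = 1 (mult 2)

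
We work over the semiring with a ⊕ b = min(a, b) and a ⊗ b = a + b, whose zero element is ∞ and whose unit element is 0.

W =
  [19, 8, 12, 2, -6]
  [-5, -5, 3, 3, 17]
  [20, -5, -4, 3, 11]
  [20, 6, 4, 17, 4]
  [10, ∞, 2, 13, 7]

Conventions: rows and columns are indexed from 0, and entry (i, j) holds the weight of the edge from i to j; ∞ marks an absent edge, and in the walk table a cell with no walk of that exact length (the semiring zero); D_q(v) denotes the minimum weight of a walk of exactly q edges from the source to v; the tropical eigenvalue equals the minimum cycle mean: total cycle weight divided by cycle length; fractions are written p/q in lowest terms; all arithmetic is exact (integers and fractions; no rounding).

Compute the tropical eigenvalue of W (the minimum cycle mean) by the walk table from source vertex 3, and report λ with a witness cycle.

q=0: [∞, ∞, ∞, 0, ∞]
q=1: [20, 6, 4, 17, 4]
q=2: [1, -1, 0, 7, 11]
q=3: [-6, -6, -4, 2, -5]
q=4: [-11, -11, -8, -4, -12]
q=5: [-16, -16, -12, -9, -17]
Optimal cycle mean attained by: cycle 1->1, total (-5), length 1.
Answer: λ = -5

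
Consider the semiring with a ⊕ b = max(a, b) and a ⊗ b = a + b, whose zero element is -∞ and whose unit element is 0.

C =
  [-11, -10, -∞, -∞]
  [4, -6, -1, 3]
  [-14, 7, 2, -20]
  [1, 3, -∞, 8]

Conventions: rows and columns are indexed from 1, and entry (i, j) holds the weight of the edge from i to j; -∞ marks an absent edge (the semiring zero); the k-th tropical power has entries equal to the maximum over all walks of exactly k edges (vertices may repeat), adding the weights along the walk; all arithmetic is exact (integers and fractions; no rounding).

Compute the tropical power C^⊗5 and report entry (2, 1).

C^⊗2:
  [-6, -16, -11, -7]
  [4, 6, 1, 11]
  [11, 9, 6, 10]
  [9, 11, 2, 16]
C^⊗3:
  [-6, -4, -9, 1]
  [12, 14, 5, 19]
  [13, 13, 8, 18]
  [17, 19, 10, 24]
C^⊗4:
  [2, 4, -5, 9]
  [20, 22, 13, 27]
  [19, 21, 12, 26]
  [25, 27, 18, 32]
C^⊗5:
  [10, 12, 3, 17]
  [28, 30, 21, 35]
  [27, 29, 20, 34]
  [33, 35, 26, 40]
Key observation: the optimum is the walk 2->4->4->4->4->1, with weight 3 + 8 + 8 + 8 + 1 = 28.
Optimal value attained by: walk 2->4->4->4->4->1.
Answer: (C^⊗5)[2][1] = 28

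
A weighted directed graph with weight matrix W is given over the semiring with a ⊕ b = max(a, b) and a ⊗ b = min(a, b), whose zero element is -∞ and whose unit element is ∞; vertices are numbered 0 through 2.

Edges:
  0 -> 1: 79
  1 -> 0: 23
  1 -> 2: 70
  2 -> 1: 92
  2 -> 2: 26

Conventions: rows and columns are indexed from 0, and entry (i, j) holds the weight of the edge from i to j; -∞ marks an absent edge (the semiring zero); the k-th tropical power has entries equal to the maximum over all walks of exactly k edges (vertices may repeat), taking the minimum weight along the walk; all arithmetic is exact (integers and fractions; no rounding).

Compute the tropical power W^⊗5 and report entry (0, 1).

W^⊗2:
  [23, -∞, 70]
  [-∞, 70, 26]
  [23, 26, 70]
W^⊗3:
  [-∞, 70, 26]
  [23, 26, 70]
  [23, 70, 26]
W^⊗4:
  [23, 26, 70]
  [23, 70, 26]
  [23, 26, 70]
W^⊗5:
  [23, 70, 26]
  [23, 26, 70]
  [23, 70, 26]
Key observation: the optimum is the walk 0->1->2->1->2->1, with weight 79 min 70 min 92 min 70 min 92 = 70.
Optimal value attained by: walk 0->1->2->1->2->1.
Answer: (W^⊗5)[0][1] = 70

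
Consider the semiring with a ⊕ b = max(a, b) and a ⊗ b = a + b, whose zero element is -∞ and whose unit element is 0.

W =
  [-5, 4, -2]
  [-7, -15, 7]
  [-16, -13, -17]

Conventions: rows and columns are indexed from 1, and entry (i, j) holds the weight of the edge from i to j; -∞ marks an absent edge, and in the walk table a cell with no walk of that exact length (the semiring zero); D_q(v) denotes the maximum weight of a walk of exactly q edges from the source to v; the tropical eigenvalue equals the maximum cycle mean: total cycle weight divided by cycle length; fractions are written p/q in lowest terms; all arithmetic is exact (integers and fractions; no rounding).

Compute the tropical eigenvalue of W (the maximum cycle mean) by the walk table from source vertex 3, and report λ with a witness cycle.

q=0: [-∞, -∞, 0]
q=1: [-16, -13, -17]
q=2: [-20, -12, -6]
q=3: [-19, -16, -5]
Optimal cycle mean attained by: cycle 1->2->1, total 4 + (-7), length 2.
Answer: λ = -3/2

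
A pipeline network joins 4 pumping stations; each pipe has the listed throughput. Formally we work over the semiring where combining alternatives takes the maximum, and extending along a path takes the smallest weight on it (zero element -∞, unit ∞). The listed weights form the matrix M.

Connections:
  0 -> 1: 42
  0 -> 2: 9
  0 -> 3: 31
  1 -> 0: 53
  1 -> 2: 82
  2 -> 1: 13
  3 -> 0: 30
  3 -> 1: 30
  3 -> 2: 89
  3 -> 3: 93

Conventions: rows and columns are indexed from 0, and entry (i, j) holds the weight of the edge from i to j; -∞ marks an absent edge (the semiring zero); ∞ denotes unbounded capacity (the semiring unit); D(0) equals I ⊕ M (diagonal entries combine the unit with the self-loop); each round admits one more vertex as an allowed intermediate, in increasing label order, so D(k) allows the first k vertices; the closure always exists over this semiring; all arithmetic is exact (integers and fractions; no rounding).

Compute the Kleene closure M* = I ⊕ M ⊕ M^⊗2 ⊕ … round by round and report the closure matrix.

D(0):
  [∞, 42, 9, 31]
  [53, ∞, 82, -∞]
  [-∞, 13, ∞, -∞]
  [30, 30, 89, ∞]
D(1):
  [∞, 42, 9, 31]
  [53, ∞, 82, 31]
  [-∞, 13, ∞, -∞]
  [30, 30, 89, ∞]
D(2):
  [∞, 42, 42, 31]
  [53, ∞, 82, 31]
  [13, 13, ∞, 13]
  [30, 30, 89, ∞]
D(3):
  [∞, 42, 42, 31]
  [53, ∞, 82, 31]
  [13, 13, ∞, 13]
  [30, 30, 89, ∞]
D(4):
  [∞, 42, 42, 31]
  [53, ∞, 82, 31]
  [13, 13, ∞, 13]
  [30, 30, 89, ∞]
Answer: M* = [[∞, 42, 42, 31], [53, ∞, 82, 31], [13, 13, ∞, 13], [30, 30, 89, ∞]]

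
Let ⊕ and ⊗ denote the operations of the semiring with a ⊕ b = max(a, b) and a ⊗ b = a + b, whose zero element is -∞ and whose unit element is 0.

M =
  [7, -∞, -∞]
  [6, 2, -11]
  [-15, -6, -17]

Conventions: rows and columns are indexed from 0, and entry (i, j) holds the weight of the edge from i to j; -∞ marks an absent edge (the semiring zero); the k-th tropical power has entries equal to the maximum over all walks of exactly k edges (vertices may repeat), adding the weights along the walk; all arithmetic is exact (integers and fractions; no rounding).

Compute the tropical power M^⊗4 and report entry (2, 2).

M^⊗2:
  [14, -∞, -∞]
  [13, 4, -9]
  [0, -4, -17]
M^⊗3:
  [21, -∞, -∞]
  [20, 6, -7]
  [7, -2, -15]
M^⊗4:
  [28, -∞, -∞]
  [27, 8, -5]
  [14, 0, -13]
Key observation: the optimum is the walk 2->1->1->1->2, with weight (-6) + 2 + 2 + (-11) = -13.
Optimal value attained by: walk 2->1->1->1->2.
Answer: (M^⊗4)[2][2] = -13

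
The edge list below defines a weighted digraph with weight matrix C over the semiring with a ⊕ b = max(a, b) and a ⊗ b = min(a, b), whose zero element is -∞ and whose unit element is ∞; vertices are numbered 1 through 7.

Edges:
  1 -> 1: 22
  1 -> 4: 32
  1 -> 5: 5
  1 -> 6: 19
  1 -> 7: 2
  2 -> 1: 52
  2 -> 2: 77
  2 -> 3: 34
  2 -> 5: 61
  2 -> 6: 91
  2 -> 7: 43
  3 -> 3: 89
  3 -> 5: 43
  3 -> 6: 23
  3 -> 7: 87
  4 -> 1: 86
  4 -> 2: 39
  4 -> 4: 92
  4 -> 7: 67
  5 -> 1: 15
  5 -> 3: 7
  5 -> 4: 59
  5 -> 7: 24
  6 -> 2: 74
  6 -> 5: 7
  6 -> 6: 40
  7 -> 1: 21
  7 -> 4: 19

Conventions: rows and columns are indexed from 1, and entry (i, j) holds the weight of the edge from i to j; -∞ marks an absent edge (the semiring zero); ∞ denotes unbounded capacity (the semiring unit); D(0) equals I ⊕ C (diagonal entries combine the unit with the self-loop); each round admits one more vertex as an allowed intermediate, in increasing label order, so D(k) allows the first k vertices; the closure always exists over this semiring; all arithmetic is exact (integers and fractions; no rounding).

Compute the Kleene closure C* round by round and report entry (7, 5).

D(0):
  [∞, -∞, -∞, 32, 5, 19, 2]
  [52, ∞, 34, -∞, 61, 91, 43]
  [-∞, -∞, ∞, -∞, 43, 23, 87]
  [86, 39, -∞, ∞, -∞, -∞, 67]
  [15, -∞, 7, 59, ∞, -∞, 24]
  [-∞, 74, -∞, -∞, 7, ∞, -∞]
  [21, -∞, -∞, 19, -∞, -∞, ∞]
D(1):
  [∞, -∞, -∞, 32, 5, 19, 2]
  [52, ∞, 34, 32, 61, 91, 43]
  [-∞, -∞, ∞, -∞, 43, 23, 87]
  [86, 39, -∞, ∞, 5, 19, 67]
  [15, -∞, 7, 59, ∞, 15, 24]
  [-∞, 74, -∞, -∞, 7, ∞, -∞]
  [21, -∞, -∞, 21, 5, 19, ∞]
D(2):
  [∞, -∞, -∞, 32, 5, 19, 2]
  [52, ∞, 34, 32, 61, 91, 43]
  [-∞, -∞, ∞, -∞, 43, 23, 87]
  [86, 39, 34, ∞, 39, 39, 67]
  [15, -∞, 7, 59, ∞, 15, 24]
  [52, 74, 34, 32, 61, ∞, 43]
  [21, -∞, -∞, 21, 5, 19, ∞]
D(3):
  [∞, -∞, -∞, 32, 5, 19, 2]
  [52, ∞, 34, 32, 61, 91, 43]
  [-∞, -∞, ∞, -∞, 43, 23, 87]
  [86, 39, 34, ∞, 39, 39, 67]
  [15, -∞, 7, 59, ∞, 15, 24]
  [52, 74, 34, 32, 61, ∞, 43]
  [21, -∞, -∞, 21, 5, 19, ∞]
D(4):
  [∞, 32, 32, 32, 32, 32, 32]
  [52, ∞, 34, 32, 61, 91, 43]
  [-∞, -∞, ∞, -∞, 43, 23, 87]
  [86, 39, 34, ∞, 39, 39, 67]
  [59, 39, 34, 59, ∞, 39, 59]
  [52, 74, 34, 32, 61, ∞, 43]
  [21, 21, 21, 21, 21, 21, ∞]
D(5):
  [∞, 32, 32, 32, 32, 32, 32]
  [59, ∞, 34, 59, 61, 91, 59]
  [43, 39, ∞, 43, 43, 39, 87]
  [86, 39, 34, ∞, 39, 39, 67]
  [59, 39, 34, 59, ∞, 39, 59]
  [59, 74, 34, 59, 61, ∞, 59]
  [21, 21, 21, 21, 21, 21, ∞]
D(6):
  [∞, 32, 32, 32, 32, 32, 32]
  [59, ∞, 34, 59, 61, 91, 59]
  [43, 39, ∞, 43, 43, 39, 87]
  [86, 39, 34, ∞, 39, 39, 67]
  [59, 39, 34, 59, ∞, 39, 59]
  [59, 74, 34, 59, 61, ∞, 59]
  [21, 21, 21, 21, 21, 21, ∞]
D(7):
  [∞, 32, 32, 32, 32, 32, 32]
  [59, ∞, 34, 59, 61, 91, 59]
  [43, 39, ∞, 43, 43, 39, 87]
  [86, 39, 34, ∞, 39, 39, 67]
  [59, 39, 34, 59, ∞, 39, 59]
  [59, 74, 34, 59, 61, ∞, 59]
  [21, 21, 21, 21, 21, 21, ∞]
Answer: C*[7][5] = 21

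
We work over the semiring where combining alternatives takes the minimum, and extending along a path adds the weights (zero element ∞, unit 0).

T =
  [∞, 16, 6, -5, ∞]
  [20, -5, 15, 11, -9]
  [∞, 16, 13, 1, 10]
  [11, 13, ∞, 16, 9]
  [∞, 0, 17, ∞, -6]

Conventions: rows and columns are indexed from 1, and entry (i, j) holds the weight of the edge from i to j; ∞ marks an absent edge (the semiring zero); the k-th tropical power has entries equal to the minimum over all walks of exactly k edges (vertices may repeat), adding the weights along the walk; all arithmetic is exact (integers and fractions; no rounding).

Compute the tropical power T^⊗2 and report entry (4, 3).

T^⊗2:
  [6, 8, 19, 7, 4]
  [15, -10, 8, 6, -15]
  [12, 10, 26, 14, 4]
  [27, 8, 17, 6, 3]
  [20, -6, 11, 11, -12]
Key observation: the optimum is the walk 4->1->3, with weight 11 + 6 = 17.
Optimal value attained by: walk 4->1->3.
Answer: (T^⊗2)[4][3] = 17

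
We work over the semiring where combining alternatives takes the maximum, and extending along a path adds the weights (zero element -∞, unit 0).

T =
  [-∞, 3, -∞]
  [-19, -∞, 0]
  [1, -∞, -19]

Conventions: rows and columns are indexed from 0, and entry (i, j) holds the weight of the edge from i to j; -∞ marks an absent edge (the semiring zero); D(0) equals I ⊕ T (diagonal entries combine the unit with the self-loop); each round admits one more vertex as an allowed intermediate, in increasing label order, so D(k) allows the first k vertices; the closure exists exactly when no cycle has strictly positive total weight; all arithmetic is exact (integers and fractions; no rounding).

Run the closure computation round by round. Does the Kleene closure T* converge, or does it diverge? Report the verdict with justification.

D(0):
  [0, 3, -∞]
  [-19, 0, 0]
  [1, -∞, 0]
D(1):
  [0, 3, -∞]
  [-19, 0, 0]
  [1, 4, 0]
Detection: at round 2, diagonal entry (2, 2) turns strictly positive.
Key observation: the cycle 2->0->1->2 has total weight 1 + 3 + 0, which is strictly positive.
Answer: DIVERGES — positive cycle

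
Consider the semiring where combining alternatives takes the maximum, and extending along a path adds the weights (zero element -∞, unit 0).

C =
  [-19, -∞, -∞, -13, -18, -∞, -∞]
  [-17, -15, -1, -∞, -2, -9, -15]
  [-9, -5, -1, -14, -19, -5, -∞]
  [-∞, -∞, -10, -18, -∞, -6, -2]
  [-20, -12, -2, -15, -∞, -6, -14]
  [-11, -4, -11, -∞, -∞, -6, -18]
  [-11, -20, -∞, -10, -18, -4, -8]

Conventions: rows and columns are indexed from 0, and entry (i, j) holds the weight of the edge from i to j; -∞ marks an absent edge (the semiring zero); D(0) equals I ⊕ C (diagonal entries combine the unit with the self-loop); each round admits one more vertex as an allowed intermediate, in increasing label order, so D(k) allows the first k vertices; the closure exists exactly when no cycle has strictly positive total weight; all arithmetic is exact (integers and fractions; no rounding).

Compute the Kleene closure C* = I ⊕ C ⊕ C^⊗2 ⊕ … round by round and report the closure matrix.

D(0):
  [0, -∞, -∞, -13, -18, -∞, -∞]
  [-17, 0, -1, -∞, -2, -9, -15]
  [-9, -5, 0, -14, -19, -5, -∞]
  [-∞, -∞, -10, 0, -∞, -6, -2]
  [-20, -12, -2, -15, 0, -6, -14]
  [-11, -4, -11, -∞, -∞, 0, -18]
  [-11, -20, -∞, -10, -18, -4, 0]
D(1):
  [0, -∞, -∞, -13, -18, -∞, -∞]
  [-17, 0, -1, -30, -2, -9, -15]
  [-9, -5, 0, -14, -19, -5, -∞]
  [-∞, -∞, -10, 0, -∞, -6, -2]
  [-20, -12, -2, -15, 0, -6, -14]
  [-11, -4, -11, -24, -29, 0, -18]
  [-11, -20, -∞, -10, -18, -4, 0]
D(2):
  [0, -∞, -∞, -13, -18, -∞, -∞]
  [-17, 0, -1, -30, -2, -9, -15]
  [-9, -5, 0, -14, -7, -5, -20]
  [-∞, -∞, -10, 0, -∞, -6, -2]
  [-20, -12, -2, -15, 0, -6, -14]
  [-11, -4, -5, -24, -6, 0, -18]
  [-11, -20, -21, -10, -18, -4, 0]
D(3):
  [0, -∞, -∞, -13, -18, -∞, -∞]
  [-10, 0, -1, -15, -2, -6, -15]
  [-9, -5, 0, -14, -7, -5, -20]
  [-19, -15, -10, 0, -17, -6, -2]
  [-11, -7, -2, -15, 0, -6, -14]
  [-11, -4, -5, -19, -6, 0, -18]
  [-11, -20, -21, -10, -18, -4, 0]
D(4):
  [0, -28, -23, -13, -18, -19, -15]
  [-10, 0, -1, -15, -2, -6, -15]
  [-9, -5, 0, -14, -7, -5, -16]
  [-19, -15, -10, 0, -17, -6, -2]
  [-11, -7, -2, -15, 0, -6, -14]
  [-11, -4, -5, -19, -6, 0, -18]
  [-11, -20, -20, -10, -18, -4, 0]
D(5):
  [0, -25, -20, -13, -18, -19, -15]
  [-10, 0, -1, -15, -2, -6, -15]
  [-9, -5, 0, -14, -7, -5, -16]
  [-19, -15, -10, 0, -17, -6, -2]
  [-11, -7, -2, -15, 0, -6, -14]
  [-11, -4, -5, -19, -6, 0, -18]
  [-11, -20, -20, -10, -18, -4, 0]
D(6):
  [0, -23, -20, -13, -18, -19, -15]
  [-10, 0, -1, -15, -2, -6, -15]
  [-9, -5, 0, -14, -7, -5, -16]
  [-17, -10, -10, 0, -12, -6, -2]
  [-11, -7, -2, -15, 0, -6, -14]
  [-11, -4, -5, -19, -6, 0, -18]
  [-11, -8, -9, -10, -10, -4, 0]
D(7):
  [0, -23, -20, -13, -18, -19, -15]
  [-10, 0, -1, -15, -2, -6, -15]
  [-9, -5, 0, -14, -7, -5, -16]
  [-13, -10, -10, 0, -12, -6, -2]
  [-11, -7, -2, -15, 0, -6, -14]
  [-11, -4, -5, -19, -6, 0, -18]
  [-11, -8, -9, -10, -10, -4, 0]
Answer: C* = [[0, -23, -20, -13, -18, -19, -15], [-10, 0, -1, -15, -2, -6, -15], [-9, -5, 0, -14, -7, -5, -16], [-13, -10, -10, 0, -12, -6, -2], [-11, -7, -2, -15, 0, -6, -14], [-11, -4, -5, -19, -6, 0, -18], [-11, -8, -9, -10, -10, -4, 0]]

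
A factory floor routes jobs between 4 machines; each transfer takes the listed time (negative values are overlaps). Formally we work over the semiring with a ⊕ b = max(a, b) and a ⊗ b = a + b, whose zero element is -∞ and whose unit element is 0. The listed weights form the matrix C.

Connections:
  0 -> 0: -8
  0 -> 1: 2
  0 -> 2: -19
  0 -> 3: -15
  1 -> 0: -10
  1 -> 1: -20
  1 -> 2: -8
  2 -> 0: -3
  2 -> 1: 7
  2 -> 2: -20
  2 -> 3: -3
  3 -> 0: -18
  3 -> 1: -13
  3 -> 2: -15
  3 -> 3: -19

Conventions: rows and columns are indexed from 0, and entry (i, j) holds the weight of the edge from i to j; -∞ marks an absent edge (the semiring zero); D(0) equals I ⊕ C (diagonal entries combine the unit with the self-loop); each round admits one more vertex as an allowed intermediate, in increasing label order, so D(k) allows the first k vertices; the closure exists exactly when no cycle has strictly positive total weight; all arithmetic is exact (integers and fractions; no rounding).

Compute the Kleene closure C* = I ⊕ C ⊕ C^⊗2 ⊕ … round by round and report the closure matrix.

D(0):
  [0, 2, -19, -15]
  [-10, 0, -8, -∞]
  [-3, 7, 0, -3]
  [-18, -13, -15, 0]
D(1):
  [0, 2, -19, -15]
  [-10, 0, -8, -25]
  [-3, 7, 0, -3]
  [-18, -13, -15, 0]
D(2):
  [0, 2, -6, -15]
  [-10, 0, -8, -25]
  [-3, 7, 0, -3]
  [-18, -13, -15, 0]
D(3):
  [0, 2, -6, -9]
  [-10, 0, -8, -11]
  [-3, 7, 0, -3]
  [-18, -8, -15, 0]
D(4):
  [0, 2, -6, -9]
  [-10, 0, -8, -11]
  [-3, 7, 0, -3]
  [-18, -8, -15, 0]
Answer: C* = [[0, 2, -6, -9], [-10, 0, -8, -11], [-3, 7, 0, -3], [-18, -8, -15, 0]]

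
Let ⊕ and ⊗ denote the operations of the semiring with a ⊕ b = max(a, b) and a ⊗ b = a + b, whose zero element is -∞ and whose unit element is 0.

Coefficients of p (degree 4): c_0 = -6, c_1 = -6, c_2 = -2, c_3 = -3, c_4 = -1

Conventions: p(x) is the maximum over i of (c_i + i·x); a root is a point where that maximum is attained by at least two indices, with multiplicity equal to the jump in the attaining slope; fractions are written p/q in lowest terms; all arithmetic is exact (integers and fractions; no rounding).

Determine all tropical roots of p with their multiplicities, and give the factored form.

hull edge (i=0, c=-6) to (i=2, c=-2): slope 2, span 2
hull edge (i=2, c=-2) to (i=4, c=-1): slope 1/2, span 2
Factored form: p(x) = -1 ⊗ (x ⊕ (-2)) ⊗ (x ⊕ (-2)) ⊗ (x ⊕ (-1/2)) ⊗ (x ⊕ (-1/2))
Answer: roots = -2 (mult 2), -1/2 (mult 2)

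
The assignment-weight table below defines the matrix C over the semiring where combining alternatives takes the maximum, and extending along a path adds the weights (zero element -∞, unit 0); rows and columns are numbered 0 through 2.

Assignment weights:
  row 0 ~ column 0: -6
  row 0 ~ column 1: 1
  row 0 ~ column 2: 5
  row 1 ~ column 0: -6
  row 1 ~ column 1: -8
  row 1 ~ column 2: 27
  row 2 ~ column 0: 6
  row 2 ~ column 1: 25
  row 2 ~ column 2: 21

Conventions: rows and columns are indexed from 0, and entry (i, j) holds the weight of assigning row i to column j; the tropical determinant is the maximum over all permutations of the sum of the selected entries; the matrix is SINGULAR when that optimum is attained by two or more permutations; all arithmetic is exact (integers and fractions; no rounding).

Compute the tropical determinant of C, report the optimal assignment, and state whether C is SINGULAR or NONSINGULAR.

σ = (0, 1, 2): (-6) + (-8) + 21 = 7
σ = (0, 2, 1): (-6) + 27 + 25 = 46
σ = (1, 0, 2): 1 + (-6) + 21 = 16
σ = (1, 2, 0): 1 + 27 + 6 = 34
σ = (2, 0, 1): 5 + (-6) + 25 = 24
σ = (2, 1, 0): 5 + (-8) + 6 = 3
Optimal value attained by: σ = (0, 2, 1).
Answer: det⊕(C) = 46; verdict: NONSINGULAR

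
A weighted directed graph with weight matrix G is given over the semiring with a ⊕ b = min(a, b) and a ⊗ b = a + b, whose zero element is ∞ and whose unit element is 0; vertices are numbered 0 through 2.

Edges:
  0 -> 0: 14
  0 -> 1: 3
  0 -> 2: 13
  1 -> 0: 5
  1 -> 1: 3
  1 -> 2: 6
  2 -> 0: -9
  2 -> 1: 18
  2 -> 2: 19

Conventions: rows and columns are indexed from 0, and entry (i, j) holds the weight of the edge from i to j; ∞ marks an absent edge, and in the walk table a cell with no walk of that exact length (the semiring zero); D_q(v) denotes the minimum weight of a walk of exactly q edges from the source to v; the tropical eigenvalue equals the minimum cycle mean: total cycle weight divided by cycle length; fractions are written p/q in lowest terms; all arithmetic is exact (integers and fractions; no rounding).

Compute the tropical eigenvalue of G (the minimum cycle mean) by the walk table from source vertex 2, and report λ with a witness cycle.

q=0: [∞, ∞, 0]
q=1: [-9, 18, 19]
q=2: [5, -6, 4]
q=3: [-5, -3, 0]
Optimal cycle mean attained by: cycle 0->1->2->0, total 3 + 6 + (-9), length 3.
Answer: λ = 0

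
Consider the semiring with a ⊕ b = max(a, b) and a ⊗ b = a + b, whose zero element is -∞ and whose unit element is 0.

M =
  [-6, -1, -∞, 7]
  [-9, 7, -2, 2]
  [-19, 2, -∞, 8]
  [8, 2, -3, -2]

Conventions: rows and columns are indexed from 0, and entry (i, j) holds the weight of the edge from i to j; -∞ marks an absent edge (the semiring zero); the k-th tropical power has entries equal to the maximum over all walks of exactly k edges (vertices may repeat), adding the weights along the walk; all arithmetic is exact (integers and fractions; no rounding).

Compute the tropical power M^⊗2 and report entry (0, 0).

M^⊗2:
  [15, 9, 4, 5]
  [10, 14, 5, 9]
  [16, 10, 5, 6]
  [6, 9, 0, 15]
Key observation: the optimum is the walk 0->3->0, with weight 7 + 8 = 15.
Optimal value attained by: walk 0->3->0.
Answer: (M^⊗2)[0][0] = 15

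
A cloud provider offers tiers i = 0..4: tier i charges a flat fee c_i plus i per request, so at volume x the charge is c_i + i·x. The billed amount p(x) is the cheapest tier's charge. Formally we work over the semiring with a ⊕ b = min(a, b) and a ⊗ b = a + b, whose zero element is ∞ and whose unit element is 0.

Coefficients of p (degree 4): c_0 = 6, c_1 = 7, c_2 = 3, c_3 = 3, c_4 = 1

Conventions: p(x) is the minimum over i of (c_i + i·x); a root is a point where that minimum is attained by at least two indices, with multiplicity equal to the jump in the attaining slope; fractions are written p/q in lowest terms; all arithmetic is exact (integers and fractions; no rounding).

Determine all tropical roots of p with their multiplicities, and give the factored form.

hull edge (i=0, c=6) to (i=2, c=3): slope -3/2, span 2
hull edge (i=2, c=3) to (i=4, c=1): slope -1, span 2
Factored form: p(x) = 1 ⊗ (x ⊕ 1) ⊗ (x ⊕ 1) ⊗ (x ⊕ 3/2) ⊗ (x ⊕ 3/2)
Answer: roots = 1 (mult 2), 3/2 (mult 2)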